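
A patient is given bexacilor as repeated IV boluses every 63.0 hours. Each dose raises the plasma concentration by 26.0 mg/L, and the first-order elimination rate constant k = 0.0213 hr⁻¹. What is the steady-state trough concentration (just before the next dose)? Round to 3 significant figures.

Fraction remaining after one interval: e^(−kτ) = e^(−0.02130 × 63.0) = 0.2613
R = 1 / (1 − 0.2613) = 1.354
Css,max = 26.0 × 1.354 = 35.20 mg/L
Css,min = Css,max × e^(−kτ) = 35.20 × 0.2613 ≈ 9.20 mg/L

9.20 mg/L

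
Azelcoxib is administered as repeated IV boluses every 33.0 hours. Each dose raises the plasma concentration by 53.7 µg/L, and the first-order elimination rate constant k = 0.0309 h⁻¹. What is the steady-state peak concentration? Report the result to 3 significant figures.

Fraction remaining after one interval: e^(−kτ) = e^(−0.03090 × 33.0) = 0.3607
R = 1 / (1 − 0.3607) = 1.564
Css,max = 53.7 × 1.564 ≈ 84.0 µg/L

84.0 µg/L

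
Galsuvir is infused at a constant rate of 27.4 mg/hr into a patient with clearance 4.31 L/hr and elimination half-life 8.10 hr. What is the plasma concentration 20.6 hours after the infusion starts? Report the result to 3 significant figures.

Css = rate / CL = 27.4 / 4.31 = 6.357 mg/L
k = ln 2 / 8.10 = 0.08557 hr⁻¹
C(t) = Css (1 − e^(−kt)) = 6.357 × (1 − e^(−1.763)) = 6.357 × 0.8284 ≈ 5.27 mg/L

5.27 mg/L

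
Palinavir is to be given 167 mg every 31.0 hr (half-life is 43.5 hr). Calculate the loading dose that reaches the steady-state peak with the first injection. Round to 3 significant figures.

428 mg

k = ln 2 / 43.5 = 0.01593 hr⁻¹
Accumulation ratio R = 1 / (1 − e^(−kτ)) = 1 / (1 − e^(−0.01593×31.0)) = 1 / (1 − 0.6102) = 2.565
Loading dose = maintenance dose × R = 167 × 2.565 ≈ 428 mg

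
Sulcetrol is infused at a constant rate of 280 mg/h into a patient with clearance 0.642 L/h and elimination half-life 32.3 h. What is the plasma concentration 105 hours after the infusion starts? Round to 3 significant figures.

390 µg/mL

Css = rate / CL = 280 / 0.642 = 436.1 µg/mL
k = ln 2 / 32.3 = 0.02146 h⁻¹
C(t) = Css (1 − e^(−kt)) = 436.1 × (1 − e^(−2.253)) = 436.1 × 0.8949 ≈ 390 µg/mL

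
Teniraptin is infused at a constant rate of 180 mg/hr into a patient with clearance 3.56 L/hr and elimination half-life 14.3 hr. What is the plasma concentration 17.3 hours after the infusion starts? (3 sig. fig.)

Css = rate / CL = 180 / 3.56 = 50.56 mg/L
k = ln 2 / 14.3 = 0.04847 hr⁻¹
C(t) = Css (1 − e^(−kt)) = 50.56 × (1 − e^(−0.8386)) = 50.56 × 0.5677 ≈ 28.7 mg/L

28.7 mg/L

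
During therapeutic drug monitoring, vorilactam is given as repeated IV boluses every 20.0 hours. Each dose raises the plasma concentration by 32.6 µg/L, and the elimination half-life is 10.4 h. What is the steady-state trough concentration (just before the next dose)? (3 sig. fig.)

k = ln 2 / 10.4 = 0.06665 h⁻¹
Fraction remaining after one interval: e^(−kτ) = e^(−0.06665 × 20.0) = 0.2637
R = 1 / (1 − 0.2637) = 1.358
Css,max = 32.6 × 1.358 = 44.27 µg/L
Css,min = Css,max × e^(−kτ) = 44.27 × 0.2637 ≈ 11.7 µg/L

11.7 µg/L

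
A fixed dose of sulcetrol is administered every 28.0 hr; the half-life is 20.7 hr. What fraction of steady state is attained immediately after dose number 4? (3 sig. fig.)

0.976

k = ln 2 / 20.7 = 0.03349 hr⁻¹
f_n = 1 − e^(−nkτ) = 1 − e^(−4 × 0.03349 × 28.0) = 1 − e^(−3.750) = 1 − 0.02351 ≈ 0.976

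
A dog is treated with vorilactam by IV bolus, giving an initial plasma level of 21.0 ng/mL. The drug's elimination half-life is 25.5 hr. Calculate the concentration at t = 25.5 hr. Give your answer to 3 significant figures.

k = ln 2 / 25.5 = 0.02718 hr⁻¹
C(t) = C₀ e^(−kt) = 21.0 × e^(−0.02718 × 25.5) = 21.0 × e^(−0.6931) = 21.0 × 0.5000 ≈ 10.5 ng/mL

10.5 ng/mL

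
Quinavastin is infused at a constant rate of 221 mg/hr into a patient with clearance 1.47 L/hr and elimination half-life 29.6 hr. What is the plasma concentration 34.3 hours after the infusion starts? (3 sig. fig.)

Css = rate / CL = 221 / 1.47 = 150.3 µg/mL
k = ln 2 / 29.6 = 0.02342 hr⁻¹
C(t) = Css (1 − e^(−kt)) = 150.3 × (1 − e^(−0.8032)) = 150.3 × 0.5521 ≈ 83.0 µg/mL

83.0 µg/mL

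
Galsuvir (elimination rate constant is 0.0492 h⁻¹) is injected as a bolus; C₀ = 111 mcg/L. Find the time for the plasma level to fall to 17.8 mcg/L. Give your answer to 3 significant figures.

C(t) = C₀ e^(−kt)  ⇒  t = ln(C₀/C) / k
t = ln(111/17.8) / 0.04920 = 1.830 / 0.04920 ≈ 37.2 hours

37.2 hours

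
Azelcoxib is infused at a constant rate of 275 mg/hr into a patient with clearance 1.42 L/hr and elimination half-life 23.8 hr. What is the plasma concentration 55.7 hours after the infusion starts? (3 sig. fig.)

155 mg/L

Css = rate / CL = 275 / 1.42 = 193.7 mg/L
k = ln 2 / 23.8 = 0.02912 hr⁻¹
C(t) = Css (1 − e^(−kt)) = 193.7 × (1 − e^(−1.622)) = 193.7 × 0.8025 ≈ 155 mg/L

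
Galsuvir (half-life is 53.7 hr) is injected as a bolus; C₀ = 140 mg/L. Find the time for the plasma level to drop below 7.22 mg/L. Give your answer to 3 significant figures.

k = ln 2 / 53.7 = 0.01291 hr⁻¹
C(t) = C₀ e^(−kt)  ⇒  t = ln(C₀/C) / k
t = ln(140/7.22) / 0.01291 = 2.965 / 0.01291 ≈ 230 hours

230 hours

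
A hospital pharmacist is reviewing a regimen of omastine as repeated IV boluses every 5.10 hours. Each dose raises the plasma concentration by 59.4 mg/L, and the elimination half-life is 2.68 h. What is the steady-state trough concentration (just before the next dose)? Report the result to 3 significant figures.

k = ln 2 / 2.68 = 0.2586 h⁻¹
Fraction remaining after one interval: e^(−kτ) = e^(−0.2586 × 5.10) = 0.2674
R = 1 / (1 − 0.2674) = 1.365
Css,max = 59.4 × 1.365 = 81.08 mg/L
Css,min = Css,max × e^(−kτ) = 81.08 × 0.2674 ≈ 21.7 mg/L

21.7 mg/L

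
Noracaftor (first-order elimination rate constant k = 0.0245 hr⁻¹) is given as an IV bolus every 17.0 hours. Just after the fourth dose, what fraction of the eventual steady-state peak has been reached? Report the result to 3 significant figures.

0.811

f_n = 1 − e^(−nkτ) = 1 − e^(−4 × 0.02450 × 17.0) = 1 − e^(−1.666) = 1 − 0.1890 ≈ 0.811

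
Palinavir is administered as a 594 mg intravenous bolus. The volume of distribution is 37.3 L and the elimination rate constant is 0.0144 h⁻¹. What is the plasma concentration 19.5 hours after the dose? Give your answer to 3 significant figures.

C₀ = dose / V = 594 / 37.3 = 15.92 mg/L
C(t) = C₀ e^(−kt) = 15.92 × e^(−0.01440 × 19.5) = 15.92 × e^(−0.2808) = 15.92 × 0.7552 ≈ 12.0 mg/L

12.0 mg/L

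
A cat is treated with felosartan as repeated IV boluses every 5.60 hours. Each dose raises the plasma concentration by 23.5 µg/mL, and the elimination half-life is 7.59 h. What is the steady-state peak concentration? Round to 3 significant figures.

58.7 µg/mL

k = ln 2 / 7.59 = 0.09132 h⁻¹
Fraction remaining after one interval: e^(−kτ) = e^(−0.09132 × 5.60) = 0.5996
R = 1 / (1 − 0.5996) = 2.498
Css,max = 23.5 × 2.498 ≈ 58.7 µg/mL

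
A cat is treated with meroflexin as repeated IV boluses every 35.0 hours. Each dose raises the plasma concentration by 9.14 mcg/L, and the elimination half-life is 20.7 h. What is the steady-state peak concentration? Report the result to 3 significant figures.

13.2 mcg/L

k = ln 2 / 20.7 = 0.03349 h⁻¹
Fraction remaining after one interval: e^(−kτ) = e^(−0.03349 × 35.0) = 0.3098
R = 1 / (1 − 0.3098) = 1.449
Css,max = 9.14 × 1.449 ≈ 13.2 mcg/L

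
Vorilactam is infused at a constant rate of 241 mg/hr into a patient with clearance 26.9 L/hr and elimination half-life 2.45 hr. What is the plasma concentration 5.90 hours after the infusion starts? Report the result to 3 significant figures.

Css = rate / CL = 241 / 26.9 = 8.959 µg/mL
k = ln 2 / 2.45 = 0.2829 hr⁻¹
C(t) = Css (1 − e^(−kt)) = 8.959 × (1 − e^(−1.669)) = 8.959 × 0.8116 ≈ 7.27 µg/mL

7.27 µg/mL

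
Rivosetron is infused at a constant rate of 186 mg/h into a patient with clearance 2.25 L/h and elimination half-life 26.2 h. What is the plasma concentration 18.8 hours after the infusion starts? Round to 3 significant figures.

32.4 mg/L

Css = rate / CL = 186 / 2.25 = 82.67 mg/L
k = ln 2 / 26.2 = 0.02646 h⁻¹
C(t) = Css (1 − e^(−kt)) = 82.67 × (1 − e^(−0.4974)) = 82.67 × 0.3919 ≈ 32.4 mg/L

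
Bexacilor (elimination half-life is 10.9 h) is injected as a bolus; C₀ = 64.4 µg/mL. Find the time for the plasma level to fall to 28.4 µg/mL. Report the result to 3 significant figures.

12.9 hours

k = ln 2 / 10.9 = 0.06359 h⁻¹
C(t) = C₀ e^(−kt)  ⇒  t = ln(C₀/C) / k
t = ln(64.4/28.4) / 0.06359 = 0.8187 / 0.06359 ≈ 12.9 hours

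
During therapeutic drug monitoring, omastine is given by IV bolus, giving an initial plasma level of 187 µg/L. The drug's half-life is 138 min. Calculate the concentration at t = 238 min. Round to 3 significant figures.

k = ln 2 / 138 = 0.005023 min⁻¹
C(t) = C₀ e^(−kt) = 187 × e^(−0.005023 × 238) = 187 × e^(−1.195) = 187 × 0.3026 ≈ 56.6 µg/L

56.6 µg/L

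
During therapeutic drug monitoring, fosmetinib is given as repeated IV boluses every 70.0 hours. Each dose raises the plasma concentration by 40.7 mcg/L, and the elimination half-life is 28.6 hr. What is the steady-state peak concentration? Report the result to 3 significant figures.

49.8 mcg/L

k = ln 2 / 28.6 = 0.02424 hr⁻¹
Fraction remaining after one interval: e^(−kτ) = e^(−0.02424 × 70.0) = 0.1833
R = 1 / (1 − 0.1833) = 1.224
Css,max = 40.7 × 1.224 ≈ 49.8 mcg/L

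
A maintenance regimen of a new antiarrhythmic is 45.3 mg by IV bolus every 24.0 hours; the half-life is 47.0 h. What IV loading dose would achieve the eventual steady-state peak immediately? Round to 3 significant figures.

152 mg

k = ln 2 / 47.0 = 0.01475 h⁻¹
Accumulation ratio R = 1 / (1 − e^(−kτ)) = 1 / (1 − e^(−0.01475×24.0)) = 1 / (1 − 0.7019) = 3.355
Loading dose = maintenance dose × R = 45.3 × 3.355 ≈ 152 mg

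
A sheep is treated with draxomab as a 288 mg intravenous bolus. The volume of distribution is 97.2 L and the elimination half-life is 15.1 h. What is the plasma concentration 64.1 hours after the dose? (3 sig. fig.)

0.156 µg/mL

C₀ = dose / V = 288 / 97.2 = 2.963 µg/mL
k = ln 2 / 15.1 = 0.04590 h⁻¹
C(t) = C₀ e^(−kt) = 2.963 × e^(−0.04590 × 64.1) = 2.963 × e^(−2.942) = 2.963 × 0.05274 ≈ 0.156 µg/mL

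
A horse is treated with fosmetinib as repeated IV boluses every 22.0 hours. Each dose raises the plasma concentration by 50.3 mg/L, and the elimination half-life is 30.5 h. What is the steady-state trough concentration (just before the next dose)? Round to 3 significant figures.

k = ln 2 / 30.5 = 0.02273 h⁻¹
Fraction remaining after one interval: e^(−kτ) = e^(−0.02273 × 22.0) = 0.6065
R = 1 / (1 − 0.6065) = 2.542
Css,max = 50.3 × 2.542 = 127.8 mg/L
Css,min = Css,max × e^(−kτ) = 127.8 × 0.6065 ≈ 77.5 mg/L

77.5 mg/L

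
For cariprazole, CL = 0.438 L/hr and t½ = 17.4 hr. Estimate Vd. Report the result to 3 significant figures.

k = ln 2 / t½ = ln 2 / 17.4 = 0.03984 hr⁻¹
V = CL / k = 0.438 / 0.03984 ≈ 11.0 L

11.0 L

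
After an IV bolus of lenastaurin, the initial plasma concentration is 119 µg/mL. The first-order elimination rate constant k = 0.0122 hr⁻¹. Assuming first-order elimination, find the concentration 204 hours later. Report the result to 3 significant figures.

9.88 µg/mL

C(t) = C₀ e^(−kt) = 119 × e^(−0.01220 × 204) = 119 × e^(−2.489) = 119 × 0.08301 ≈ 9.88 µg/mL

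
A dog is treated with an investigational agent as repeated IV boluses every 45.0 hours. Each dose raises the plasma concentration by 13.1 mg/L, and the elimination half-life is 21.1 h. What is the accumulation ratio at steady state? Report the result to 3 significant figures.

1.30

k = ln 2 / 21.1 = 0.03285 h⁻¹
Fraction remaining after one interval: e^(−kτ) = e^(−0.03285 × 45.0) = 0.2280
R = 1 / (1 − 0.2280) = 1 / 0.7720 ≈ 1.30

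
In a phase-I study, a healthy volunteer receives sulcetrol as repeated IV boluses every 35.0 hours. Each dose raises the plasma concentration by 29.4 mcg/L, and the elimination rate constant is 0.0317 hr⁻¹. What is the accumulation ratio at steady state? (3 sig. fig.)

1.49

Fraction remaining after one interval: e^(−kτ) = e^(−0.03170 × 35.0) = 0.3297
R = 1 / (1 − 0.3297) = 1 / 0.6703 ≈ 1.49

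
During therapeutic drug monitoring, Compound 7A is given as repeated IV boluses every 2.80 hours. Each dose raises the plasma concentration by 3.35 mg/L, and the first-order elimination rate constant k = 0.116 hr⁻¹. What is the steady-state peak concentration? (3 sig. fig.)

12.1 mg/L

Fraction remaining after one interval: e^(−kτ) = e^(−0.1160 × 2.80) = 0.7227
R = 1 / (1 − 0.7227) = 3.606
Css,max = 3.35 × 3.606 ≈ 12.1 mg/L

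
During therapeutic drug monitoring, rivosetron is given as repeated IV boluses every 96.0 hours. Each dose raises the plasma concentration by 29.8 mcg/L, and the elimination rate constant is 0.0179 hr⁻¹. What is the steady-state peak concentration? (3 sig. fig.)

36.3 mcg/L

Fraction remaining after one interval: e^(−kτ) = e^(−0.01790 × 96.0) = 0.1794
R = 1 / (1 − 0.1794) = 1.219
Css,max = 29.8 × 1.219 ≈ 36.3 mcg/L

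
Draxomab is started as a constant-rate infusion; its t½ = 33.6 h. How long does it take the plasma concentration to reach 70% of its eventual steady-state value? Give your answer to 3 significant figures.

k = ln 2 / 33.6 = 0.02063 h⁻¹
f = 1 − e^(−kt)  ⇒  t = −ln(1 − f) / k
t = −ln(1 − 0.7) / 0.02063 = 1.204 / 0.02063 ≈ 58.4 hours

58.4 hours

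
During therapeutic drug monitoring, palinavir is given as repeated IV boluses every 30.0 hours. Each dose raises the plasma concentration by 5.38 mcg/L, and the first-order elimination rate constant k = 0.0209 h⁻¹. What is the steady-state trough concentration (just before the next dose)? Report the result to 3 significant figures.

Fraction remaining after one interval: e^(−kτ) = e^(−0.02090 × 30.0) = 0.5342
R = 1 / (1 − 0.5342) = 2.147
Css,max = 5.38 × 2.147 = 11.55 mcg/L
Css,min = Css,max × e^(−kτ) = 11.55 × 0.5342 ≈ 6.17 mcg/L

6.17 mcg/L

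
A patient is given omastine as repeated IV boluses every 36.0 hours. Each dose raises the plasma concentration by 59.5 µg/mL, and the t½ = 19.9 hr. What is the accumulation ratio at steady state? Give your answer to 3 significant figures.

k = ln 2 / 19.9 = 0.03483 hr⁻¹
Fraction remaining after one interval: e^(−kτ) = e^(−0.03483 × 36.0) = 0.2854
R = 1 / (1 − 0.2854) = 1 / 0.7146 ≈ 1.40

1.40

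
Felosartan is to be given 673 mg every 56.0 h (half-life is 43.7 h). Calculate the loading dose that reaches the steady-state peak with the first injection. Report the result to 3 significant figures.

k = ln 2 / 43.7 = 0.01586 h⁻¹
Accumulation ratio R = 1 / (1 − e^(−kτ)) = 1 / (1 − e^(−0.01586×56.0)) = 1 / (1 − 0.4114) = 1.699
Loading dose = maintenance dose × R = 673 × 1.699 ≈ 1140 mg

1140 mg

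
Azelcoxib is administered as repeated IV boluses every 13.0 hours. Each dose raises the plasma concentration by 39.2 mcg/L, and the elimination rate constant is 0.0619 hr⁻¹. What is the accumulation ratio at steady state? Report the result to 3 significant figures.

Fraction remaining after one interval: e^(−kτ) = e^(−0.06190 × 13.0) = 0.4472
R = 1 / (1 − 0.4472) = 1 / 0.5528 ≈ 1.81

1.81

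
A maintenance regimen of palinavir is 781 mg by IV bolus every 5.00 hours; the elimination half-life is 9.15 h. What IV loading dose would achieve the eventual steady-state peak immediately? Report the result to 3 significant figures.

2480 mg

k = ln 2 / 9.15 = 0.07575 h⁻¹
Accumulation ratio R = 1 / (1 − e^(−kτ)) = 1 / (1 − e^(−0.07575×5.00)) = 1 / (1 − 0.6847) = 3.172
Loading dose = maintenance dose × R = 781 × 3.172 ≈ 2480 mg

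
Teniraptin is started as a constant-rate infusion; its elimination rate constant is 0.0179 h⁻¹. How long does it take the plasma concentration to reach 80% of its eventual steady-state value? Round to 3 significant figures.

89.9 hours

f = 1 − e^(−kt)  ⇒  t = −ln(1 − f) / k
t = −ln(1 − 0.8) / 0.01790 = 1.609 / 0.01790 ≈ 89.9 hours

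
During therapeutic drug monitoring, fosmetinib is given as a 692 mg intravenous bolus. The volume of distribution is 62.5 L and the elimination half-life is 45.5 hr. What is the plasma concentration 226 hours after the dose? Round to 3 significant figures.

0.354 mg/L

C₀ = dose / V = 692 / 62.5 = 11.07 mg/L
k = ln 2 / 45.5 = 0.01523 hr⁻¹
C(t) = C₀ e^(−kt) = 11.07 × e^(−0.01523 × 226) = 11.07 × e^(−3.443) = 11.07 × 0.03197 ≈ 0.354 mg/L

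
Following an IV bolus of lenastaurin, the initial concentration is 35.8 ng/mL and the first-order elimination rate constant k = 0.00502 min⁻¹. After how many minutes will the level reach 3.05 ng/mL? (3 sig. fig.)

491 minutes

C(t) = C₀ e^(−kt)  ⇒  t = ln(C₀/C) / k
t = ln(35.8/3.05) / 0.005020 = 2.463 / 0.005020 ≈ 491 minutes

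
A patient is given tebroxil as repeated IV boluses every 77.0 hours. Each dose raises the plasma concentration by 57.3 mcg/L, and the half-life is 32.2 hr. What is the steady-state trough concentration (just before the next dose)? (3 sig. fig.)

k = ln 2 / 32.2 = 0.02153 hr⁻¹
Fraction remaining after one interval: e^(−kτ) = e^(−0.02153 × 77.0) = 0.1906
R = 1 / (1 − 0.1906) = 1.235
Css,max = 57.3 × 1.235 = 70.79 mcg/L
Css,min = Css,max × e^(−kτ) = 70.79 × 0.1906 ≈ 13.5 mcg/L

13.5 mcg/L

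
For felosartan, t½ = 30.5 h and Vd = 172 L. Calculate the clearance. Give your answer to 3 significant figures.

k = ln 2 / t½ = ln 2 / 30.5 = 0.02273 h⁻¹
CL = k · V = 0.02273 × 172 ≈ 3.91 L/h

3.91 L/h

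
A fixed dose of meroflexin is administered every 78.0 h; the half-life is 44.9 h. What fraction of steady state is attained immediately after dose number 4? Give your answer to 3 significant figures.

k = ln 2 / 44.9 = 0.01544 h⁻¹
f_n = 1 − e^(−nkτ) = 1 − e^(−4 × 0.01544 × 78.0) = 1 − e^(−4.817) = 1 − 0.008095 ≈ 0.992

0.992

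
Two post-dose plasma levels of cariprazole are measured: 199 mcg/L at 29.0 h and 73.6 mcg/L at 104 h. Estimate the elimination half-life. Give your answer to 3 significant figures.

k = ln(C₁/C₂) / (t₂ − t₁) = ln(199/73.6) / (104 − 29.0)
  = 0.9947 / 75.00 = 0.01326 h⁻¹
t½ = ln 2 / k = ln 2 / 0.01326 ≈ 52.3 hours

52.3 hours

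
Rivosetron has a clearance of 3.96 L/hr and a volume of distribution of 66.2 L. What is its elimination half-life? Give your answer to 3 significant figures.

11.6 hours

k = CL / V = 3.96 / 66.2 = 0.05982 hr⁻¹
t½ = ln 2 / k = ln 2 / 0.05982 ≈ 11.6 hours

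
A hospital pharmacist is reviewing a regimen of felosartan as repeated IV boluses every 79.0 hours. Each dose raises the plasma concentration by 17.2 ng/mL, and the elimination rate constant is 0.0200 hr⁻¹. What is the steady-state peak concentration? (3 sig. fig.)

Fraction remaining after one interval: e^(−kτ) = e^(−0.02000 × 79.0) = 0.2060
R = 1 / (1 − 0.2060) = 1.259
Css,max = 17.2 × 1.259 ≈ 21.7 ng/mL

21.7 ng/mL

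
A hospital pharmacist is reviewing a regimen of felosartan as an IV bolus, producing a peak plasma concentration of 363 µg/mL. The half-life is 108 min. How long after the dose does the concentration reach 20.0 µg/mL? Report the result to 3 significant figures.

452 minutes

k = ln 2 / 108 = 0.006418 min⁻¹
C(t) = C₀ e^(−kt)  ⇒  t = ln(C₀/C) / k
t = ln(363/20.0) / 0.006418 = 2.899 / 0.006418 ≈ 452 minutes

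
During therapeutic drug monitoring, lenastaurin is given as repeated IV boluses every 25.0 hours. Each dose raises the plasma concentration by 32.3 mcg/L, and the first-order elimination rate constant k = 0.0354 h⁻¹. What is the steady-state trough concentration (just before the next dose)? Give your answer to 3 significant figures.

Fraction remaining after one interval: e^(−kτ) = e^(−0.03540 × 25.0) = 0.4127
R = 1 / (1 − 0.4127) = 1.703
Css,max = 32.3 × 1.703 = 55.00 mcg/L
Css,min = Css,max × e^(−kτ) = 55.00 × 0.4127 ≈ 22.7 mcg/L

22.7 mcg/L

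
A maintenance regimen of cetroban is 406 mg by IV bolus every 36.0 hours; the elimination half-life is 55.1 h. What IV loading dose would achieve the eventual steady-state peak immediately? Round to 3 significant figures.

k = ln 2 / 55.1 = 0.01258 h⁻¹
Accumulation ratio R = 1 / (1 − e^(−kτ)) = 1 / (1 − e^(−0.01258×36.0)) = 1 / (1 − 0.6358) = 2.746
Loading dose = maintenance dose × R = 406 × 2.746 ≈ 1110 mg

1110 mg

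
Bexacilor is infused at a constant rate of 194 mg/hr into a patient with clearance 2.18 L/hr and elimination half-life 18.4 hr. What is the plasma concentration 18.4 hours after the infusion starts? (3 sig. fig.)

Css = rate / CL = 194 / 2.18 = 88.99 mg/L
k = ln 2 / 18.4 = 0.03767 hr⁻¹
C(t) = Css (1 − e^(−kt)) = 88.99 × (1 − e^(−0.6931)) = 88.99 × 0.5000 ≈ 44.5 mg/L

44.5 mg/L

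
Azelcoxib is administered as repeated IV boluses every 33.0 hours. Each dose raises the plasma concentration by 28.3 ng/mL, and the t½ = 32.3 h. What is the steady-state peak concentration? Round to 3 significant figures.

k = ln 2 / 32.3 = 0.02146 h⁻¹
Fraction remaining after one interval: e^(−kτ) = e^(−0.02146 × 33.0) = 0.4925
R = 1 / (1 − 0.4925) = 1.971
Css,max = 28.3 × 1.971 ≈ 55.8 ng/mL

55.8 ng/mL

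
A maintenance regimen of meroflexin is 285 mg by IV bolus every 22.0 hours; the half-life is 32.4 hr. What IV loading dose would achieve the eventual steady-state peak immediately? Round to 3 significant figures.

k = ln 2 / 32.4 = 0.02139 hr⁻¹
Accumulation ratio R = 1 / (1 − e^(−kτ)) = 1 / (1 − e^(−0.02139×22.0)) = 1 / (1 − 0.6246) = 2.664
Loading dose = maintenance dose × R = 285 × 2.664 ≈ 759 mg

759 mg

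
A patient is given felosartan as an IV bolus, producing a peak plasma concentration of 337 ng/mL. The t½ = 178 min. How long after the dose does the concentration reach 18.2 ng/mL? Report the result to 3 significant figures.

750 minutes

k = ln 2 / 178 = 0.003894 min⁻¹
C(t) = C₀ e^(−kt)  ⇒  t = ln(C₀/C) / k
t = ln(337/18.2) / 0.003894 = 2.919 / 0.003894 ≈ 750 minutes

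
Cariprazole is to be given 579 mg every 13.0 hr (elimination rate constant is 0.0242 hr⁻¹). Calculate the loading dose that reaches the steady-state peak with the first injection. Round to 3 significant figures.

2150 mg

Accumulation ratio R = 1 / (1 − e^(−kτ)) = 1 / (1 − e^(−0.02420×13.0)) = 1 / (1 − 0.7301) = 3.705
Loading dose = maintenance dose × R = 579 × 3.705 ≈ 2150 mg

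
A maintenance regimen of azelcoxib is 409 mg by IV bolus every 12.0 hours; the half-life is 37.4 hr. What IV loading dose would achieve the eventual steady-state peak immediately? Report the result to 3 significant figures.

2050 mg

k = ln 2 / 37.4 = 0.01853 hr⁻¹
Accumulation ratio R = 1 / (1 − e^(−kτ)) = 1 / (1 − e^(−0.01853×12.0)) = 1 / (1 − 0.8006) = 5.015
Loading dose = maintenance dose × R = 409 × 5.015 ≈ 2050 mg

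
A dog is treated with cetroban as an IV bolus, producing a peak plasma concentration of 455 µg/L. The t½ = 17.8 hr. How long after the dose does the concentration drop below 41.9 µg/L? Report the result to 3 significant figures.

k = ln 2 / 17.8 = 0.03894 hr⁻¹
C(t) = C₀ e^(−kt)  ⇒  t = ln(C₀/C) / k
t = ln(455/41.9) / 0.03894 = 2.385 / 0.03894 ≈ 61.2 hours

61.2 hours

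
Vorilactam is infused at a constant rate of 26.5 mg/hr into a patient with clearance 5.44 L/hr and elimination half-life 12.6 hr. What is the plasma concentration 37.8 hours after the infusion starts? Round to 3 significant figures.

4.26 mg/L

Css = rate / CL = 26.5 / 5.44 = 4.871 mg/L
k = ln 2 / 12.6 = 0.05501 hr⁻¹
C(t) = Css (1 − e^(−kt)) = 4.871 × (1 − e^(−2.079)) = 4.871 × 0.8750 ≈ 4.26 mg/L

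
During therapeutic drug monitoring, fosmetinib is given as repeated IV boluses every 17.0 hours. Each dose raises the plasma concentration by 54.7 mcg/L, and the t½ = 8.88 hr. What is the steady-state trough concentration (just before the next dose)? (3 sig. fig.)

k = ln 2 / 8.88 = 0.07806 hr⁻¹
Fraction remaining after one interval: e^(−kτ) = e^(−0.07806 × 17.0) = 0.2653
R = 1 / (1 − 0.2653) = 1.361
Css,max = 54.7 × 1.361 = 74.45 mcg/L
Css,min = Css,max × e^(−kτ) = 74.45 × 0.2653 ≈ 19.8 mcg/L

19.8 mcg/L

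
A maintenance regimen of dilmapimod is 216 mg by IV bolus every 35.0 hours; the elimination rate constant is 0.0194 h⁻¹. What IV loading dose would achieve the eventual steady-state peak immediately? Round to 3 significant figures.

438 mg

Accumulation ratio R = 1 / (1 − e^(−kτ)) = 1 / (1 − e^(−0.01940×35.0)) = 1 / (1 − 0.5071) = 2.029
Loading dose = maintenance dose × R = 216 × 2.029 ≈ 438 mg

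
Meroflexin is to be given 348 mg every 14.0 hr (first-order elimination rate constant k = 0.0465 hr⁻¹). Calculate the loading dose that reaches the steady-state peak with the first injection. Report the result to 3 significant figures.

Accumulation ratio R = 1 / (1 − e^(−kτ)) = 1 / (1 − e^(−0.04650×14.0)) = 1 / (1 − 0.5215) = 2.090
Loading dose = maintenance dose × R = 348 × 2.090 ≈ 727 mg

727 mg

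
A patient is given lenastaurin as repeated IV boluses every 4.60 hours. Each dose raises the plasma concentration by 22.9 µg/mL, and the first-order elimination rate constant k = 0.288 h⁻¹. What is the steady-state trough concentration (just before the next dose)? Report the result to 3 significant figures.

Fraction remaining after one interval: e^(−kτ) = e^(−0.2880 × 4.60) = 0.2659
R = 1 / (1 − 0.2659) = 1.362
Css,max = 22.9 × 1.362 = 31.19 µg/mL
Css,min = Css,max × e^(−kτ) = 31.19 × 0.2659 ≈ 8.29 µg/mL

8.29 µg/mL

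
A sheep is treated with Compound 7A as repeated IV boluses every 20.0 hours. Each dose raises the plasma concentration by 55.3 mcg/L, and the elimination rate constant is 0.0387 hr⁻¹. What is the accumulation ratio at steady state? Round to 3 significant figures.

1.86

Fraction remaining after one interval: e^(−kτ) = e^(−0.03870 × 20.0) = 0.4612
R = 1 / (1 − 0.4612) = 1 / 0.5388 ≈ 1.86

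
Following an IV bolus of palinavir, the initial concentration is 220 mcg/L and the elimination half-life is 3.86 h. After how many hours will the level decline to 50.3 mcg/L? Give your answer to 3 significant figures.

k = ln 2 / 3.86 = 0.1796 h⁻¹
C(t) = C₀ e^(−kt)  ⇒  t = ln(C₀/C) / k
t = ln(220/50.3) / 0.1796 = 1.476 / 0.1796 ≈ 8.22 hours

8.22 hours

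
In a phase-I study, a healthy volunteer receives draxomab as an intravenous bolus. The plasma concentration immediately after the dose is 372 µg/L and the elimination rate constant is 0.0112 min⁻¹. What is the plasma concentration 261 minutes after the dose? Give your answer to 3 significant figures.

20.0 µg/L

C(t) = C₀ e^(−kt) = 372 × e^(−0.01120 × 261) = 372 × e^(−2.923) = 372 × 0.05376 ≈ 20.0 µg/L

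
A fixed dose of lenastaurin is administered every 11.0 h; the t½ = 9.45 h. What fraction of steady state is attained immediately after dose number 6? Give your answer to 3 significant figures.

k = ln 2 / 9.45 = 0.07335 h⁻¹
f_n = 1 − e^(−nkτ) = 1 − e^(−6 × 0.07335 × 11.0) = 1 − e^(−4.841) = 1 − 0.007899 ≈ 0.992

0.992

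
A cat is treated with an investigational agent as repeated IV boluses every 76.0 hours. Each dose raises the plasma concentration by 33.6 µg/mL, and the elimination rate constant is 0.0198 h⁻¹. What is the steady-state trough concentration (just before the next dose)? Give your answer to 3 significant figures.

9.59 µg/mL

Fraction remaining after one interval: e^(−kτ) = e^(−0.01980 × 76.0) = 0.2221
R = 1 / (1 − 0.2221) = 1.285
Css,max = 33.6 × 1.285 = 43.19 µg/mL
Css,min = Css,max × e^(−kτ) = 43.19 × 0.2221 ≈ 9.59 µg/mL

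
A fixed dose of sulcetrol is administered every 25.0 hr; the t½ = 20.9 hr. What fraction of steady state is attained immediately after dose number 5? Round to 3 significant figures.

k = ln 2 / 20.9 = 0.03316 hr⁻¹
f_n = 1 − e^(−nkτ) = 1 − e^(−5 × 0.03316 × 25.0) = 1 − e^(−4.146) = 1 − 0.01583 ≈ 0.984

0.984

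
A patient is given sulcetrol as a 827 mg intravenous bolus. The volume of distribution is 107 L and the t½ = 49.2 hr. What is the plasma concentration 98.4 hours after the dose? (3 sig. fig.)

C₀ = dose / V = 827 / 107 = 7.729 mg/L
k = ln 2 / 49.2 = 0.01409 hr⁻¹
C(t) = C₀ e^(−kt) = 7.729 × e^(−0.01409 × 98.4) = 7.729 × e^(−1.386) = 7.729 × 0.2500 ≈ 1.93 mg/L

1.93 mg/L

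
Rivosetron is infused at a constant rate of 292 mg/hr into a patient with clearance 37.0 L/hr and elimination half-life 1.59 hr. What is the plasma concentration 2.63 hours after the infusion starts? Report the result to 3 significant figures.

5.38 mg/L

Css = rate / CL = 292 / 37.0 = 7.892 mg/L
k = ln 2 / 1.59 = 0.4359 hr⁻¹
C(t) = Css (1 − e^(−kt)) = 7.892 × (1 − e^(−1.147)) = 7.892 × 0.6823 ≈ 5.38 mg/L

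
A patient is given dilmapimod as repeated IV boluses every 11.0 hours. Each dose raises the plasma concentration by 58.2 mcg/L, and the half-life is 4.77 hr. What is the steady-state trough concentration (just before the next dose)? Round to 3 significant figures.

14.8 mcg/L

k = ln 2 / 4.77 = 0.1453 hr⁻¹
Fraction remaining after one interval: e^(−kτ) = e^(−0.1453 × 11.0) = 0.2022
R = 1 / (1 − 0.2022) = 1.253
Css,max = 58.2 × 1.253 = 72.95 mcg/L
Css,min = Css,max × e^(−kτ) = 72.95 × 0.2022 ≈ 14.8 mcg/L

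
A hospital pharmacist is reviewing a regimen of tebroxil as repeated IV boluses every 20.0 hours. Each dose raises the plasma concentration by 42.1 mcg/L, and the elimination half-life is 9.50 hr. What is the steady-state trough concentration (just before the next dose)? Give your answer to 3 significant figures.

k = ln 2 / 9.50 = 0.07296 hr⁻¹
Fraction remaining after one interval: e^(−kτ) = e^(−0.07296 × 20.0) = 0.2324
R = 1 / (1 − 0.2324) = 1.303
Css,max = 42.1 × 1.303 = 54.85 mcg/L
Css,min = Css,max × e^(−kτ) = 54.85 × 0.2324 ≈ 12.7 mcg/L

12.7 mcg/L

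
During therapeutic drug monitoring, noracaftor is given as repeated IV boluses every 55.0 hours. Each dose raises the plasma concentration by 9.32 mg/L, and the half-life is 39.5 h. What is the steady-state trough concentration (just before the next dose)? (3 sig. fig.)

5.73 mg/L

k = ln 2 / 39.5 = 0.01755 h⁻¹
Fraction remaining after one interval: e^(−kτ) = e^(−0.01755 × 55.0) = 0.3809
R = 1 / (1 − 0.3809) = 1.615
Css,max = 9.32 × 1.615 = 15.05 mg/L
Css,min = Css,max × e^(−kτ) = 15.05 × 0.3809 ≈ 5.73 mg/L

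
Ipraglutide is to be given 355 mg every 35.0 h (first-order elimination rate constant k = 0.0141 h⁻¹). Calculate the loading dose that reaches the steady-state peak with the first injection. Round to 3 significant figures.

Accumulation ratio R = 1 / (1 − e^(−kτ)) = 1 / (1 − e^(−0.01410×35.0)) = 1 / (1 − 0.6105) = 2.567
Loading dose = maintenance dose × R = 355 × 2.567 ≈ 911 mg

911 mg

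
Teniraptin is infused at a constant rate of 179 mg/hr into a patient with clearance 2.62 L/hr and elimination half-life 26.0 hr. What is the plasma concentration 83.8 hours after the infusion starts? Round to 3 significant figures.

61.0 µg/mL

Css = rate / CL = 179 / 2.62 = 68.32 µg/mL
k = ln 2 / 26.0 = 0.02666 hr⁻¹
C(t) = Css (1 − e^(−kt)) = 68.32 × (1 − e^(−2.234)) = 68.32 × 0.8929 ≈ 61.0 µg/mL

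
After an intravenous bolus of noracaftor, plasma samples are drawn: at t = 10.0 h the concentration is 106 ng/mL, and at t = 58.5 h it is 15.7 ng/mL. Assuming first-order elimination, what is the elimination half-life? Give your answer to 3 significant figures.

17.6 hours

k = ln(C₁/C₂) / (t₂ − t₁) = ln(106/15.7) / (58.5 − 10.0)
  = 1.910 / 48.50 = 0.03938 h⁻¹
t½ = ln 2 / k = ln 2 / 0.03938 ≈ 17.6 hours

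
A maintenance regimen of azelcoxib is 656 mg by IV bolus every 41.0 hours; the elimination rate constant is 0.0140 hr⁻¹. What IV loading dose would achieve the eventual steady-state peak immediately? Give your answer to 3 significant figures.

Accumulation ratio R = 1 / (1 − e^(−kτ)) = 1 / (1 − e^(−0.01400×41.0)) = 1 / (1 − 0.5633) = 2.290
Loading dose = maintenance dose × R = 656 × 2.290 ≈ 1500 mg

1500 mg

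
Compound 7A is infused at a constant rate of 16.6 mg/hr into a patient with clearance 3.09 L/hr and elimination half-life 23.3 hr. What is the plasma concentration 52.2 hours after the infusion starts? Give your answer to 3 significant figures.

4.24 µg/mL

Css = rate / CL = 16.6 / 3.09 = 5.372 µg/mL
k = ln 2 / 23.3 = 0.02975 hr⁻¹
C(t) = Css (1 − e^(−kt)) = 5.372 × (1 − e^(−1.553)) = 5.372 × 0.7884 ≈ 4.24 µg/mL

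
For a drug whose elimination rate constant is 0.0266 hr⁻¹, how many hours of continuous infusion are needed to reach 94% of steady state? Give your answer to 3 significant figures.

f = 1 − e^(−kt)  ⇒  t = −ln(1 − f) / k
t = −ln(1 − 0.94) / 0.02660 = 2.813 / 0.02660 ≈ 106 hours

106 hours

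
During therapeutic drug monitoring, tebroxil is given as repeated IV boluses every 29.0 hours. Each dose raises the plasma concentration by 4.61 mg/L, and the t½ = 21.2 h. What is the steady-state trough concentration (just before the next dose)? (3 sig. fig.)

2.92 mg/L

k = ln 2 / 21.2 = 0.03270 h⁻¹
Fraction remaining after one interval: e^(−kτ) = e^(−0.03270 × 29.0) = 0.3874
R = 1 / (1 − 0.3874) = 1.633
Css,max = 4.61 × 1.633 = 7.526 mg/L
Css,min = Css,max × e^(−kτ) = 7.526 × 0.3874 ≈ 2.92 mg/L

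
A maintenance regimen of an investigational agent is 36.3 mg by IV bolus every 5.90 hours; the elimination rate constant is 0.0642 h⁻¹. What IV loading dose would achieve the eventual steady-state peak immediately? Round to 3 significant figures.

Accumulation ratio R = 1 / (1 − e^(−kτ)) = 1 / (1 − e^(−0.06420×5.90)) = 1 / (1 − 0.6847) = 3.172
Loading dose = maintenance dose × R = 36.3 × 3.172 ≈ 115 mg

115 mg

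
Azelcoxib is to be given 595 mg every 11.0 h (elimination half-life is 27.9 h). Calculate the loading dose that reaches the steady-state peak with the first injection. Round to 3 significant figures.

k = ln 2 / 27.9 = 0.02484 h⁻¹
Accumulation ratio R = 1 / (1 − e^(−kτ)) = 1 / (1 − e^(−0.02484×11.0)) = 1 / (1 − 0.7609) = 4.182
Loading dose = maintenance dose × R = 595 × 4.182 ≈ 2490 mg

2490 mg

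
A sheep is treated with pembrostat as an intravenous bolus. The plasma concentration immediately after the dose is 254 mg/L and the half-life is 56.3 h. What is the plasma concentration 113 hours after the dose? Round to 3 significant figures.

63.2 mg/L

k = ln 2 / 56.3 = 0.01231 h⁻¹
113 h is 2.007 half-lives, so C = 254 × (1/2)^2.007 = 254 × 0.2488 ≈ 63.2 mg/L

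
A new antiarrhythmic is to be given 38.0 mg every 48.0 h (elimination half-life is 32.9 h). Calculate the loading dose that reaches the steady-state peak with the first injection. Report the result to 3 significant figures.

59.7 mg

k = ln 2 / 32.9 = 0.02107 h⁻¹
Accumulation ratio R = 1 / (1 − e^(−kτ)) = 1 / (1 − e^(−0.02107×48.0)) = 1 / (1 − 0.3638) = 1.572
Loading dose = maintenance dose × R = 38.0 × 1.572 ≈ 59.7 mg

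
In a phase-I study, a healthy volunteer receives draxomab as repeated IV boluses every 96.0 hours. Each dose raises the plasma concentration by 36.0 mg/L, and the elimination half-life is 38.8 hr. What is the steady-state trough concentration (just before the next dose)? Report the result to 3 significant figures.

7.90 mg/L

k = ln 2 / 38.8 = 0.01786 hr⁻¹
Fraction remaining after one interval: e^(−kτ) = e^(−0.01786 × 96.0) = 0.1800
R = 1 / (1 − 0.1800) = 1.219
Css,max = 36.0 × 1.219 = 43.90 mg/L
Css,min = Css,max × e^(−kτ) = 43.90 × 0.1800 ≈ 7.90 mg/L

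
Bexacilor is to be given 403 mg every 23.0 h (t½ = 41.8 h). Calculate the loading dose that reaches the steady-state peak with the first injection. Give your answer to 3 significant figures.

k = ln 2 / 41.8 = 0.01658 h⁻¹
Accumulation ratio R = 1 / (1 − e^(−kτ)) = 1 / (1 − e^(−0.01658×23.0)) = 1 / (1 − 0.6829) = 3.154
Loading dose = maintenance dose × R = 403 × 3.154 ≈ 1270 mg

1270 mg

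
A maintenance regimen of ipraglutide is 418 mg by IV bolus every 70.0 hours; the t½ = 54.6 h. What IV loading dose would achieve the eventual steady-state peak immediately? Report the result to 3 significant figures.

710 mg

k = ln 2 / 54.6 = 0.01270 h⁻¹
Accumulation ratio R = 1 / (1 − e^(−kτ)) = 1 / (1 − e^(−0.01270×70.0)) = 1 / (1 − 0.4112) = 1.698
Loading dose = maintenance dose × R = 418 × 1.698 ≈ 710 mg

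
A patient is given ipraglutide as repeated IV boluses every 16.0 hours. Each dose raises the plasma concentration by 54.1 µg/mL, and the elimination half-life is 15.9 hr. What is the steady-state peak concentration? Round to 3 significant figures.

k = ln 2 / 15.9 = 0.04359 hr⁻¹
Fraction remaining after one interval: e^(−kτ) = e^(−0.04359 × 16.0) = 0.4978
R = 1 / (1 − 0.4978) = 1.991
Css,max = 54.1 × 1.991 ≈ 108 µg/mL

108 µg/mL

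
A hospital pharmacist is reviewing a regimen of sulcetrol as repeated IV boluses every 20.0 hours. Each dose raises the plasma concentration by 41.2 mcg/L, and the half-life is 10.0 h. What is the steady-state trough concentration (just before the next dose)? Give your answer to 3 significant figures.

k = ln 2 / 10.0 = 0.06931 h⁻¹
Fraction remaining after one interval: e^(−kτ) = e^(−0.06931 × 20.0) = 0.2500
R = 1 / (1 − 0.2500) = 1.333
Css,max = 41.2 × 1.333 = 54.93 mcg/L
Css,min = Css,max × e^(−kτ) = 54.93 × 0.2500 ≈ 13.7 mcg/L

13.7 mcg/L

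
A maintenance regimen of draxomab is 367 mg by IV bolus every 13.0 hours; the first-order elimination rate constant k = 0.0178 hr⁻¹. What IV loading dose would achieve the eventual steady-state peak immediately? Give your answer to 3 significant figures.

Accumulation ratio R = 1 / (1 − e^(−kτ)) = 1 / (1 − e^(−0.01780×13.0)) = 1 / (1 − 0.7934) = 4.841
Loading dose = maintenance dose × R = 367 × 4.841 ≈ 1780 mg

1780 mg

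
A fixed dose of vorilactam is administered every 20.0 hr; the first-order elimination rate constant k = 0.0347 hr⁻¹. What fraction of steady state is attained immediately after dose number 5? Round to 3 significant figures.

0.969

f_n = 1 − e^(−nkτ) = 1 − e^(−5 × 0.03470 × 20.0) = 1 − e^(−3.470) = 1 − 0.03112 ≈ 0.969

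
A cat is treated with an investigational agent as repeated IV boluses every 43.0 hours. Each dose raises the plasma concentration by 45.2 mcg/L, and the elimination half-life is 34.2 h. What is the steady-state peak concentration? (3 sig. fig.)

k = ln 2 / 34.2 = 0.02027 h⁻¹
Fraction remaining after one interval: e^(−kτ) = e^(−0.02027 × 43.0) = 0.4183
R = 1 / (1 − 0.4183) = 1.719
Css,max = 45.2 × 1.719 ≈ 77.7 mcg/L

77.7 mcg/L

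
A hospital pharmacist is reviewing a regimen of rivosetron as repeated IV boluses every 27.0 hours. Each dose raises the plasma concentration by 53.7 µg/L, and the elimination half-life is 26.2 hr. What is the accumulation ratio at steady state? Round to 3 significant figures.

k = ln 2 / 26.2 = 0.02646 hr⁻¹
Fraction remaining after one interval: e^(−kτ) = e^(−0.02646 × 27.0) = 0.4895
R = 1 / (1 − 0.4895) = 1 / 0.5105 ≈ 1.96

1.96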